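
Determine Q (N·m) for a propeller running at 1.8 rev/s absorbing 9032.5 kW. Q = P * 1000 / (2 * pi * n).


Formula: Q = P_W / (2 * pi * n)
Step 1 — P_W = 9032.5 kW * 1000 = 9032500.0 W
Step 2 — 2 * pi * n = 2 * pi * 1.8 = 11.309734
Step 3 — Q = 9032500.0 / 11.309734 ≈ 798650 N·m (5 s.f.)

798650 N·m


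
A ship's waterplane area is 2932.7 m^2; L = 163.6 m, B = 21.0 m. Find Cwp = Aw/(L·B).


Formula: Cwp = Aw / (L * B)
Step 1 — L * B = 163.6 * 21.0 = 3435.6 m^2
Step 2 — Cwp = 2932.7 / 3435.6 ≈ 0.85362 (5 s.f.)

0.85362


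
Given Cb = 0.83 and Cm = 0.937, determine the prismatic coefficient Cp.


Formula: Cp = Cb / Cm
Substituting: Cp = 0.83 / 0.937
Result: Cp ≈ 0.88581 (5 s.f.)

0.88581


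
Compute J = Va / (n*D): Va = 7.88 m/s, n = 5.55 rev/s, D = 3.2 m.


Formula: J = Va / (n * D)
Step 1 — n * D = 5.55 * 3.2 = 17.76
Step 2 — J = 7.88 / 17.76 ≈ 0.44369 (5 s.f.)

0.44369


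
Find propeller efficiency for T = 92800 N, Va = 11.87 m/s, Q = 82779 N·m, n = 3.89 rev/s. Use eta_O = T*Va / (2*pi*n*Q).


Formula: eta = T * Va / (2 * pi * n * Q)
Step 1 — numerator = T * Va = 92800 * 11.87 = 1101536.0
Step 2 — 2 * pi * n = 2 * pi * 3.89 = 24.441591
Step 3 — denominator = 24.441591 * 82779 = 2023250.46
Step 4 — eta = 1101536.0 / 2023250.46 ≈ 0.54444 (5 s.f.)

0.54444


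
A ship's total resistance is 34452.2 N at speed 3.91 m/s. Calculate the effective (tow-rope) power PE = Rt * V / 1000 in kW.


Formula: PE = Rt * V / 1000 (kW)
Step 1 — PE (W) = 34452.2 * 3.91 = 134708.102 W
Step 2 — PE (kW) = 134708.102 / 1000 ≈ 134.71 kW (5 s.f.)

134.71 kW


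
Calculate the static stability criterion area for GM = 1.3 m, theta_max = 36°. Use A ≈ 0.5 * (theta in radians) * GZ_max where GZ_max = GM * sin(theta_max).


Formula: GZ_max = GM * sin(theta); Area = 0.5 * theta_rad * GZ_max
Step 1 — GZ_max = 1.3 * sin(36°) = 1.3 * 0.587785 = 0.76412 m
Step 2 — theta_rad = 36 * pi/180 = 0.628319 rad
Step 3 — Area = 0.5 * 0.628319 * 0.76412 ≈ 0.24006 m·rad (5 s.f.)

0.24006 m·rad


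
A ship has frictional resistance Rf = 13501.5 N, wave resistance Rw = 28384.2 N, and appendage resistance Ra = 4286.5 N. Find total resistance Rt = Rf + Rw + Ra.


Formula: Rt = Rf + Rw + Ra
Substituting: Rt = 13501.5 + 28384.2 + 4286.5
Result: Rt = 46172.2 N

46172.2 N


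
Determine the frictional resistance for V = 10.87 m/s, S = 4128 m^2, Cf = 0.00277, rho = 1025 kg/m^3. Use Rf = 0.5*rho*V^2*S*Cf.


Formula: Rf = 0.5 * rho * V^2 * S * Cf
Step 1 — V^2 = 10.87^2 = 118.1569
Step 2 — 0.5 * rho * V^2 = 0.5 * 1025 * 118.1569 = 60555.41125
Step 3 — Rf = 60555.41125 * 4128 * 0.00277 ≈ 692420 N (5 s.f.)

692420 N


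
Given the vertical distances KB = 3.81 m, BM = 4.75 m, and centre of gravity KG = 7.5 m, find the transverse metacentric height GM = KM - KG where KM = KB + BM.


Formula: GM = KB + BM - KG
Step 1 — KM = KB + BM = 3.81 + 4.75 = 8.56 m
Step 2 — GM = KM - KG = 8.56 - 7.5 = 1.06 m

1.06 m


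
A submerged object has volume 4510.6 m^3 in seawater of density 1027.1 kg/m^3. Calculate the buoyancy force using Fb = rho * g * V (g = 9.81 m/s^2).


Formula: Fb = rho * g * V
Substituting: Fb = 1027.1 * 9.81 * 4510.6
Intermediate: 1027.1 * 9.81 = 10075.851
Result: Fb = 10075.851 * 4510.6 ≈ 45448000 N (5 s.f.)

45448000 N


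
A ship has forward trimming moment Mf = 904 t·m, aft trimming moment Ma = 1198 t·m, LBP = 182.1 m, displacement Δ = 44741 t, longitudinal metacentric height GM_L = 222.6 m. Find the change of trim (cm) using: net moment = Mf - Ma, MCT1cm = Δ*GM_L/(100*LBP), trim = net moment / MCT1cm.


Formula: net trimming moment = Mf - Ma; MCT1cm = Δ*GM_L/(100*LBP); trim = net moment / MCT1cm
Step 1 — net trimming moment = 904 - 1198 = -294 t·m
Step 2 — MCT1cm = 44741 * 222.6 / (100 * 182.1) = 546.9163 t·m/cm
Step 3 — trim = -294 / 546.9163 ≈ -0.53756 cm (5 s.f.)

-0.53756 cm


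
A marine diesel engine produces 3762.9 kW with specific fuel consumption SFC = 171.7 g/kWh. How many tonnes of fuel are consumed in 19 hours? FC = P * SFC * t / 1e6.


Formula: FC (tonnes) = P * SFC * t / 1,000,000
Step 1 — P * SFC * t = 3762.9 * 171.7 * 19 = 12275708.67 g
Step 2 — FC (tonnes) = 12275708.67 / 1,000,000 ≈ 12.276 tonnes (5 s.f.)

12.276 tonnes


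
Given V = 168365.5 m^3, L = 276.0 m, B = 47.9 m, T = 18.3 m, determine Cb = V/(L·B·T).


Formula: Cb = V / (L * B * T)
Step 1 — L * B * T = 276.0 * 47.9 * 18.3 = 241933.32 m^3
Step 2 — Cb = 168365.5 / 241933.32 ≈ 0.69592 (5 s.f.)

0.69592


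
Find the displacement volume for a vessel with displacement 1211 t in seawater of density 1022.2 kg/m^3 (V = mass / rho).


Formula: V = mass / rho
Step 1 — convert tonnes to kg: 1211 t * 1000 = 1211000 kg
Step 2 — V = 1211000 / 1022.2 ≈ 1184.7 m^3 (5 s.f.)

1184.7 m^3


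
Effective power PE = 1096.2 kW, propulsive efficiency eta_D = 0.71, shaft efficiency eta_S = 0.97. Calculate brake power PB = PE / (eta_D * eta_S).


Formula: PB = PE / (eta_D * eta_S)
Step 1 — combined efficiency = eta_D * eta_S = 0.71 * 0.97 = 0.6887
Step 2 — PB = 1096.2 / 0.6887 ≈ 1591.7 kW (5 s.f.)

1591.7 kW


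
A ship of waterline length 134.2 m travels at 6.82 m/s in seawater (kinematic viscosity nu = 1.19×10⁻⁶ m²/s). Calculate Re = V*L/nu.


Formula: Re = V * L / nu
Step 1 — V * L = 6.82 * 134.2 = 915.244 m^2/s
Step 2 — Re = 915.244 / 1.19e-6 = 7.69e+08

7.69e+08


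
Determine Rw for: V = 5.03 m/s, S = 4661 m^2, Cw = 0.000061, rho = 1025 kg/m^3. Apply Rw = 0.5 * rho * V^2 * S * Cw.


Formula: Rw = 0.5 * rho * V^2 * S * Cw
Step 1 — V^2 = 5.03^2 = 25.3009
Step 2 — 0.5 * rho * V^2 = 0.5 * 1025 * 25.3009 = 12966.71125
Step 3 — Rw = 12966.71125 * 4661 * 0.000061 ≈ 3686.7 N (5 s.f.)

3686.7 N


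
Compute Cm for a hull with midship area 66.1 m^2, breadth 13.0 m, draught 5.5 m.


Formula: Cm = Am / (B * T)
Step 1 — B * T = 13.0 * 5.5 = 71.5 m^2
Step 2 — Cm = 66.1 / 71.5 ≈ 0.92448 (5 s.f.)

0.92448


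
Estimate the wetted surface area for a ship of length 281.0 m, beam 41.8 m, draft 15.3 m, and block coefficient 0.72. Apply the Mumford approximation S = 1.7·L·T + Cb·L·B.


Formula: S = 1.7*L*T + V/T with V = Cb*L*B*T, i.e. S = L * (1.7*T + Cb*B)
Step 1 — 1.7*T = 1.7 * 15.3 = 26.01 m
Step 2 — Cb*B = 0.72 * 41.8 = 30.096 m
Step 3 — 1.7*T + Cb*B = 26.01 + 30.096 = 56.106 m
Step 4 — S = 281.0 * 56.106 ≈ 15766 m^2 (5 s.f.)

15766 m^2


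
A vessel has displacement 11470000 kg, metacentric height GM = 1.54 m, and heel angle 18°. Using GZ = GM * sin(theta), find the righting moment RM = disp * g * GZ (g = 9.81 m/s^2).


Formula: GZ = GM * sin(theta); RM = disp * g * GZ
Step 1 — GZ = 1.54 * sin(18°) = 1.54 * 0.309017 = 0.475886 m
Step 2 — RM = 11470000 * 9.81 * 0.475886 ≈ 53547000 N·m (5 s.f.)

53547000 N·m


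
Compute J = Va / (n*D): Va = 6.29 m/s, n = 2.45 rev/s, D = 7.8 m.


Formula: J = Va / (n * D)
Step 1 — n * D = 2.45 * 7.8 = 19.11
Step 2 — J = 6.29 / 19.11 ≈ 0.32915 (5 s.f.)

0.32915


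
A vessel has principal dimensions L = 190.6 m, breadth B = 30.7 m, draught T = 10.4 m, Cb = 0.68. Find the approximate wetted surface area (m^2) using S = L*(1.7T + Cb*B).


Formula: S = 1.7*L*T + V/T with V = Cb*L*B*T, i.e. S = L * (1.7*T + Cb*B)
Step 1 — 1.7*T = 1.7 * 10.4 = 17.68 m
Step 2 — Cb*B = 0.68 * 30.7 = 20.876 m
Step 3 — 1.7*T + Cb*B = 17.68 + 20.876 = 38.556 m
Step 4 — S = 190.6 * 38.556 ≈ 7348.8 m^2 (5 s.f.)

7348.8 m^2


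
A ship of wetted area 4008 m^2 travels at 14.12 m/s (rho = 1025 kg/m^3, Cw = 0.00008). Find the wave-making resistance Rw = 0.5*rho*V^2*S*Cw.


Formula: Rw = 0.5 * rho * V^2 * S * Cw
Step 1 — V^2 = 14.12^2 = 199.3744
Step 2 — 0.5 * rho * V^2 = 0.5 * 1025 * 199.3744 = 102179.38
Step 3 — Rw = 102179.38 * 4008 * 0.00008 ≈ 32763 N (5 s.f.)

32763 N


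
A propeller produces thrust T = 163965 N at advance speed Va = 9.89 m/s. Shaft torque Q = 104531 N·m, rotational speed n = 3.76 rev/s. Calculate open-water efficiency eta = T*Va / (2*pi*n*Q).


Formula: eta = T * Va / (2 * pi * n * Q)
Step 1 — numerator = T * Va = 163965 * 9.89 = 1621613.85
Step 2 — 2 * pi * n = 2 * pi * 3.76 = 23.624777
Step 3 — denominator = 23.624777 * 104531 = 2469521.56
Step 4 — eta = 1621613.85 / 2469521.56 ≈ 0.65665 (5 s.f.)

0.65665


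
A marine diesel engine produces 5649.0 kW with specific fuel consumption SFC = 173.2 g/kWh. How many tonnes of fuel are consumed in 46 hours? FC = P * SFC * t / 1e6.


Formula: FC (tonnes) = P * SFC * t / 1,000,000
Step 1 — P * SFC * t = 5649.0 * 173.2 * 46 = 45006712.8 g
Step 2 — FC (tonnes) = 45006712.8 / 1,000,000 ≈ 45.007 tonnes (5 s.f.)

45.007 tonnes


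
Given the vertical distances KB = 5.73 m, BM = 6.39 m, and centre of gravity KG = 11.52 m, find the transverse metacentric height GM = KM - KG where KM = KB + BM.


Formula: GM = KB + BM - KG
Step 1 — KM = KB + BM = 5.73 + 6.39 = 12.12 m
Step 2 — GM = KM - KG = 12.12 - 11.52 = 0.6 m

0.6 m


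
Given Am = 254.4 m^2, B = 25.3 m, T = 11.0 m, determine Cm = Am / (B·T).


Formula: Cm = Am / (B * T)
Step 1 — B * T = 25.3 * 11.0 = 278.3 m^2
Step 2 — Cm = 254.4 / 278.3 ≈ 0.91412 (5 s.f.)

0.91412


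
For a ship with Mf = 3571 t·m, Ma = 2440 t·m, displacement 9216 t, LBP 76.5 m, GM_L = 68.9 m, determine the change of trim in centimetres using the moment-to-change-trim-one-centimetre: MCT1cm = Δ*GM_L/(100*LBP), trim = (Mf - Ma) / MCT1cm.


Formula: net trimming moment = Mf - Ma; MCT1cm = Δ*GM_L/(100*LBP); trim = net moment / MCT1cm
Step 1 — net trimming moment = 3571 - 2440 = 1131 t·m
Step 2 — MCT1cm = 9216 * 68.9 / (100 * 76.5) = 83.0042 t·m/cm
Step 3 — trim = 1131 / 83.0042 ≈ 13.626 cm (5 s.f.)

13.626 cm


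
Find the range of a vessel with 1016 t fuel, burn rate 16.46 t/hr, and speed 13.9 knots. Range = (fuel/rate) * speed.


Formula: endurance = fuel / rate; range = endurance * speed
Step 1 — endurance = 1016 / 16.46 = 61.7254 hours
Step 2 — range = 61.7254 * 13.9 ≈ 857.98 nautical miles (5 s.f.)

857.98 NM


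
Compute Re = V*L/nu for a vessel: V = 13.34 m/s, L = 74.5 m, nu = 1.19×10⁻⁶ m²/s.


Formula: Re = V * L / nu
Step 1 — V * L = 13.34 * 74.5 = 993.83 m^2/s
Step 2 — Re = 993.83 / 1.19e-6 = 8.35e+08

8.35e+08


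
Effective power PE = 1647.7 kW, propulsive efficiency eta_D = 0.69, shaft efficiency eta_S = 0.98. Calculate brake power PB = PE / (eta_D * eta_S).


Formula: PB = PE / (eta_D * eta_S)
Step 1 — combined efficiency = eta_D * eta_S = 0.69 * 0.98 = 0.6762
Step 2 — PB = 1647.7 / 0.6762 ≈ 2436.7 kW (5 s.f.)

2436.7 kW


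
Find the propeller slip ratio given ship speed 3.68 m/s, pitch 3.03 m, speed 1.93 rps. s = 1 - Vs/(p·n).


Formula: s = 1 - Vs / (p * n)
Step 1 — p * n = 3.03 * 1.93 = 5.8479
Step 2 — Vs / (p*n) = 3.68 / 5.8479 = 0.629286 (6 d.p.)
Step 3 — s = 1 - 0.629286 = 0.370714

0.370714


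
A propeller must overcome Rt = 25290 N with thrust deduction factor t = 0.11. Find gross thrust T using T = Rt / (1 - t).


Formula: T = Rt / (1 - t)
Step 1 — (1 - t) = 1 - 0.11 = 0.89
Step 2 — T = 25290 / 0.89 ≈ 28416 N (5 s.f.)

28416 N


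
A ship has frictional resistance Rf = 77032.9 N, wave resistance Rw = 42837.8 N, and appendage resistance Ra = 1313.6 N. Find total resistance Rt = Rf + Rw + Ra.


Formula: Rt = Rf + Rw + Ra
Substituting: Rt = 77032.9 + 42837.8 + 1313.6
Result: Rt = 121184.3 N

121184.3 N


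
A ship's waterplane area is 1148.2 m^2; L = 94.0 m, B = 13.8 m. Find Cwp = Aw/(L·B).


Formula: Cwp = Aw / (L * B)
Step 1 — L * B = 94.0 * 13.8 = 1297.2 m^2
Step 2 — Cwp = 1148.2 / 1297.2 ≈ 0.88514 (5 s.f.)

0.88514


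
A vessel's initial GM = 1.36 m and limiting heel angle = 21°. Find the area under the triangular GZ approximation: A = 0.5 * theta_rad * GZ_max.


Formula: GZ_max = GM * sin(theta); Area = 0.5 * theta_rad * GZ_max
Step 1 — GZ_max = 1.36 * sin(21°) = 1.36 * 0.358368 = 0.48738 m
Step 2 — theta_rad = 21 * pi/180 = 0.366519 rad
Step 3 — Area = 0.5 * 0.366519 * 0.48738 ≈ 0.089317 m·rad (5 s.f.)

0.089317 m·rad


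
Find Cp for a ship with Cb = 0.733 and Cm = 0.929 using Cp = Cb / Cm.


Formula: Cp = Cb / Cm
Substituting: Cp = 0.733 / 0.929
Result: Cp ≈ 0.78902 (5 s.f.)

0.78902


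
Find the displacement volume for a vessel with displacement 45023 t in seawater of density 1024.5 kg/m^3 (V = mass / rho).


Formula: V = mass / rho
Step 1 — convert tonnes to kg: 45023 t * 1000 = 45023000 kg
Step 2 — V = 45023000 / 1024.5 ≈ 43946 m^3 (5 s.f.)

43946 m^3


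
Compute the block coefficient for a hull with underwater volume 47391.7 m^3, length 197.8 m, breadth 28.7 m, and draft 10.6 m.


Formula: Cb = V / (L * B * T)
Step 1 — L * B * T = 197.8 * 28.7 * 10.6 = 60174.716 m^3
Step 2 — Cb = 47391.7 / 60174.716 ≈ 0.78757 (5 s.f.)

0.78757


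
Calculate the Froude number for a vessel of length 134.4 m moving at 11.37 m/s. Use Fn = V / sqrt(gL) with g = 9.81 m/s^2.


Formula: Fn = V / sqrt(g * L)
Step 1 — g * L = 9.81 * 134.4 = 1318.464
Step 2 — sqrt(g * L) = sqrt(1318.464) = 36.31066
Step 3 — Fn = 11.37 / 36.31066 ≈ 0.31313 (5 s.f.)

0.31313


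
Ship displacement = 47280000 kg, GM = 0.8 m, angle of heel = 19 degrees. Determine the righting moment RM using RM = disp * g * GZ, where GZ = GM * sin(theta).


Formula: GZ = GM * sin(theta); RM = disp * g * GZ
Step 1 — GZ = 0.8 * sin(19°) = 0.8 * 0.325568 = 0.260454 m
Step 2 — RM = 47280000 * 9.81 * 0.260454 ≈ 120800000 N·m (5 s.f.)

120800000 N·m


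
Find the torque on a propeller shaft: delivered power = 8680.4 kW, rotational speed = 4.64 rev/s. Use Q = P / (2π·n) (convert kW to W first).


Formula: Q = P_W / (2 * pi * n)
Step 1 — P_W = 8680.4 kW * 1000 = 8680400.0 W
Step 2 — 2 * pi * n = 2 * pi * 4.64 = 29.15398
Step 3 — Q = 8680400.0 / 29.15398 ≈ 297740 N·m (5 s.f.)

297740 N·m


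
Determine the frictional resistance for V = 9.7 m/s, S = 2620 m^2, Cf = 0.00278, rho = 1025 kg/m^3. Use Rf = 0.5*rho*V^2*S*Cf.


Formula: Rf = 0.5 * rho * V^2 * S * Cf
Step 1 — V^2 = 9.7^2 = 94.09
Step 2 — 0.5 * rho * V^2 = 0.5 * 1025 * 94.09 = 48221.125
Step 3 — Rf = 48221.125 * 2620 * 0.00278 ≈ 351220 N (5 s.f.)

351220 N


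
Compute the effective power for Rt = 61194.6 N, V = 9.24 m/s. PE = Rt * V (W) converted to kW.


Formula: PE = Rt * V / 1000 (kW)
Step 1 — PE (W) = 61194.6 * 9.24 = 565438.104 W
Step 2 — PE (kW) = 565438.104 / 1000 ≈ 565.44 kW (5 s.f.)

565.44 kW


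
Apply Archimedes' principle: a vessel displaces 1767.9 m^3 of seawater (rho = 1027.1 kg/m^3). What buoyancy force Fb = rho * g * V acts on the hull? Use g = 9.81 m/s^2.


Formula: Fb = rho * g * V
Substituting: Fb = 1027.1 * 9.81 * 1767.9
Intermediate: 1027.1 * 9.81 = 10075.851
Result: Fb = 10075.851 * 1767.9 ≈ 17813000 N (5 s.f.)

17813000 N


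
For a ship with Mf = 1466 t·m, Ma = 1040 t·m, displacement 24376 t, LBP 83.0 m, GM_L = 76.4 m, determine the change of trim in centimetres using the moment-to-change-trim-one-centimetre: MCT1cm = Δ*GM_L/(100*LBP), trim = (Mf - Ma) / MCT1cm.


Formula: net trimming moment = Mf - Ma; MCT1cm = Δ*GM_L/(100*LBP); trim = net moment / MCT1cm
Step 1 — net trimming moment = 1466 - 1040 = 426 t·m
Step 2 — MCT1cm = 24376 * 76.4 / (100 * 83.0) = 224.3767 t·m/cm
Step 3 — trim = 426 / 224.3767 ≈ 1.8986 cm (5 s.f.)

1.8986 cm


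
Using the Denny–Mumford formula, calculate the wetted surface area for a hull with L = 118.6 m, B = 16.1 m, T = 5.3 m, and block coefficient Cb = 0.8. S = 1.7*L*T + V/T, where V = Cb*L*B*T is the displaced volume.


Formula: S = 1.7*L*T + V/T with V = Cb*L*B*T, i.e. S = L * (1.7*T + Cb*B)
Step 1 — 1.7*T = 1.7 * 5.3 = 9.01 m
Step 2 — Cb*B = 0.8 * 16.1 = 12.88 m
Step 3 — 1.7*T + Cb*B = 9.01 + 12.88 = 21.89 m
Step 4 — S = 118.6 * 21.89 ≈ 2596.2 m^2 (5 s.f.)

2596.2 m^2


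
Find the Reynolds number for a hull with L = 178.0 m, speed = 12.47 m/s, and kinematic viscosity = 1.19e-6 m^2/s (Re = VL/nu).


Formula: Re = V * L / nu
Step 1 — V * L = 12.47 * 178.0 = 2219.66 m^2/s
Step 2 — Re = 2219.66 / 1.19e-6 = 1.87e+09

1.87e+09


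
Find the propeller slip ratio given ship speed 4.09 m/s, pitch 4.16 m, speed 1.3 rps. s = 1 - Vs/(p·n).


Formula: s = 1 - Vs / (p * n)
Step 1 — p * n = 4.16 * 1.3 = 5.408
Step 2 — Vs / (p*n) = 4.09 / 5.408 = 0.756287 (6 d.p.)
Step 3 — s = 1 - 0.756287 = 0.243713

0.243713


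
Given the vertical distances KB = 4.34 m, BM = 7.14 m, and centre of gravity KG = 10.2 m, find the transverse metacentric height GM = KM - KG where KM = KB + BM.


Formula: GM = KB + BM - KG
Step 1 — KM = KB + BM = 4.34 + 7.14 = 11.48 m
Step 2 — GM = KM - KG = 11.48 - 10.2 = 1.28 m

1.28 m


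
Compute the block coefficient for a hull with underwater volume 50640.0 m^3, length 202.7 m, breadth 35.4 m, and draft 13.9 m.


Formula: Cb = V / (L * B * T)
Step 1 — L * B * T = 202.7 * 35.4 * 13.9 = 99740.562 m^3
Step 2 — Cb = 50640.0 / 99740.562 ≈ 0.50772 (5 s.f.)

0.50772


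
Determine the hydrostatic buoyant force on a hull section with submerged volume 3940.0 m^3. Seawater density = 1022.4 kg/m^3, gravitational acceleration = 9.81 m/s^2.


Formula: Fb = rho * g * V
Substituting: Fb = 1022.4 * 9.81 * 3940.0
Intermediate: 1022.4 * 9.81 = 10029.744
Result: Fb = 10029.744 * 3940.0 ≈ 39517000 N (5 s.f.)

39517000 N


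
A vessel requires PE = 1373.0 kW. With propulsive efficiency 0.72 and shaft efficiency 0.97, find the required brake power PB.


Formula: PB = PE / (eta_D * eta_S)
Step 1 — combined efficiency = eta_D * eta_S = 0.72 * 0.97 = 0.6984
Step 2 — PB = 1373.0 / 0.6984 ≈ 1965.9 kW (5 s.f.)

1965.9 kW


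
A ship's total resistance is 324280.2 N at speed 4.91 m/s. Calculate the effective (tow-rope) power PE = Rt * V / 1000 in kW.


Formula: PE = Rt * V / 1000 (kW)
Step 1 — PE (W) = 324280.2 * 4.91 = 1592215.782 W
Step 2 — PE (kW) = 1592215.782 / 1000 ≈ 1592.2 kW (5 s.f.)

1592.2 kW


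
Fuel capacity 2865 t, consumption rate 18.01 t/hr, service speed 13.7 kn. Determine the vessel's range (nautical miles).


Formula: endurance = fuel / rate; range = endurance * speed
Step 1 — endurance = 2865 / 18.01 = 159.0783 hours
Step 2 — range = 159.0783 * 13.7 ≈ 2179.4 nautical miles (5 s.f.)

2179.4 NM


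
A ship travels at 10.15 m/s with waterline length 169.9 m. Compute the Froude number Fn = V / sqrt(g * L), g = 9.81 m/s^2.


Formula: Fn = V / sqrt(g * L)
Step 1 — g * L = 9.81 * 169.9 = 1666.719
Step 2 — sqrt(g * L) = sqrt(1666.719) = 40.82547
Step 3 — Fn = 10.15 / 40.82547 ≈ 0.24862 (5 s.f.)

0.24862


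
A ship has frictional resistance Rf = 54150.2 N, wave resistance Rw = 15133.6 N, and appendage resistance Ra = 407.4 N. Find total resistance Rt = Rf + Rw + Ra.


Formula: Rt = Rf + Rw + Ra
Substituting: Rt = 54150.2 + 15133.6 + 407.4
Result: Rt = 69691.2 N

69691.2 N


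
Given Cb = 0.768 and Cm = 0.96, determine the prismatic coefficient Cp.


Formula: Cp = Cb / Cm
Substituting: Cp = 0.768 / 0.96
Result: Cp ≈ 0.80000 (5 s.f.)

0.80000


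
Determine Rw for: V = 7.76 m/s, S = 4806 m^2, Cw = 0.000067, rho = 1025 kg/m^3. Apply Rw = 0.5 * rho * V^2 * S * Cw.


Formula: Rw = 0.5 * rho * V^2 * S * Cw
Step 1 — V^2 = 7.76^2 = 60.2176
Step 2 — 0.5 * rho * V^2 = 0.5 * 1025 * 60.2176 = 30861.52
Step 3 — Rw = 30861.52 * 4806 * 0.000067 ≈ 9937.5 N (5 s.f.)

9937.5 N


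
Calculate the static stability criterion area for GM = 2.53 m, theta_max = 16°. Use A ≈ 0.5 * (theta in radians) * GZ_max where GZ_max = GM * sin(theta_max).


Formula: GZ_max = GM * sin(theta); Area = 0.5 * theta_rad * GZ_max
Step 1 — GZ_max = 2.53 * sin(16°) = 2.53 * 0.275637 = 0.697362 m
Step 2 — theta_rad = 16 * pi/180 = 0.279253 rad
Step 3 — Area = 0.5 * 0.279253 * 0.697362 ≈ 0.097370 m·rad (5 s.f.)

0.097370 m·rad


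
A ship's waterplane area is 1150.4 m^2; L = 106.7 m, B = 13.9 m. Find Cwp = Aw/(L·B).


Formula: Cwp = Aw / (L * B)
Step 1 — L * B = 106.7 * 13.9 = 1483.13 m^2
Step 2 — Cwp = 1150.4 / 1483.13 ≈ 0.77566 (5 s.f.)

0.77566


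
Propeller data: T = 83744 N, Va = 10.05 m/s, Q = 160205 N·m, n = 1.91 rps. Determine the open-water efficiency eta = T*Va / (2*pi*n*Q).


Formula: eta = T * Va / (2 * pi * n * Q)
Step 1 — numerator = T * Va = 83744 * 10.05 = 841627.2
Step 2 — 2 * pi * n = 2 * pi * 1.91 = 12.000884
Step 3 — denominator = 12.000884 * 160205 = 1922601.62
Step 4 — eta = 841627.2 / 1922601.62 ≈ 0.43775 (5 s.f.)

0.43775


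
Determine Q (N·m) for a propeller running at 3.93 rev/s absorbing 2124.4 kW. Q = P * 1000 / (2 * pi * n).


Formula: Q = P_W / (2 * pi * n)
Step 1 — P_W = 2124.4 kW * 1000 = 2124400.0 W
Step 2 — 2 * pi * n = 2 * pi * 3.93 = 24.692918
Step 3 — Q = 2124400.0 / 24.692918 ≈ 86033 N·m (5 s.f.)

86033 N·m


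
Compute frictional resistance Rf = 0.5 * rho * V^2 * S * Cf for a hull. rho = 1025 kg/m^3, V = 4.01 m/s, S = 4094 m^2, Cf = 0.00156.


Formula: Rf = 0.5 * rho * V^2 * S * Cf
Step 1 — V^2 = 4.01^2 = 16.0801
Step 2 — 0.5 * rho * V^2 = 0.5 * 1025 * 16.0801 = 8241.05125
Step 3 — Rf = 8241.05125 * 4094 * 0.00156 ≈ 52633 N (5 s.f.)

52633 N


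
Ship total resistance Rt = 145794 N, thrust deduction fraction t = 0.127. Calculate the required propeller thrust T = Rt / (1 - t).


Formula: T = Rt / (1 - t)
Step 1 — (1 - t) = 1 - 0.127 = 0.873
Step 2 — T = 145794 / 0.873 ≈ 167000 N (5 s.f.)

167000 N


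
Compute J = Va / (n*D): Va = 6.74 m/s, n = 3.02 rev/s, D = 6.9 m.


Formula: J = Va / (n * D)
Step 1 — n * D = 3.02 * 6.9 = 20.838
Step 2 — J = 6.74 / 20.838 ≈ 0.32345 (5 s.f.)

0.32345


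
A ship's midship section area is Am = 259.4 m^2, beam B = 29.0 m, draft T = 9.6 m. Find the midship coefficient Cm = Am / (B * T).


Formula: Cm = Am / (B * T)
Step 1 — B * T = 29.0 * 9.6 = 278.4 m^2
Step 2 — Cm = 259.4 / 278.4 ≈ 0.93175 (5 s.f.)

0.93175


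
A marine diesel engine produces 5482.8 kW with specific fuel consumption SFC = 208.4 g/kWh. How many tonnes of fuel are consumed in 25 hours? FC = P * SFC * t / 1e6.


Formula: FC (tonnes) = P * SFC * t / 1,000,000
Step 1 — P * SFC * t = 5482.8 * 208.4 * 25 = 28565388.0 g
Step 2 — FC (tonnes) = 28565388.0 / 1,000,000 ≈ 28.565 tonnes (5 s.f.)

28.565 tonnes


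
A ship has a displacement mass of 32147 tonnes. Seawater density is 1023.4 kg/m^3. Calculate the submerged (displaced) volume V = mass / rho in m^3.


Formula: V = mass / rho
Step 1 — convert tonnes to kg: 32147 t * 1000 = 32147000 kg
Step 2 — V = 32147000 / 1023.4 ≈ 31412 m^3 (5 s.f.)

31412 m^3


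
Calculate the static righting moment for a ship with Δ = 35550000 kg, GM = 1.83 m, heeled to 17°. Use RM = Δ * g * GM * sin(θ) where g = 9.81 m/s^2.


Formula: GZ = GM * sin(theta); RM = disp * g * GZ
Step 1 — GZ = 1.83 * sin(17°) = 1.83 * 0.292372 = 0.535041 m
Step 2 — RM = 35550000 * 9.81 * 0.535041 ≈ 186590000 N·m (5 s.f.)

186590000 N·m


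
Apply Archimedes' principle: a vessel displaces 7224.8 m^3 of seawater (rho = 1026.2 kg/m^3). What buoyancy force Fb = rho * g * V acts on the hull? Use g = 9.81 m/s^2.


Formula: Fb = rho * g * V
Substituting: Fb = 1026.2 * 9.81 * 7224.8
Intermediate: 1026.2 * 9.81 = 10067.022
Result: Fb = 10067.022 * 7224.8 ≈ 72732000 N (5 s.f.)

72732000 N


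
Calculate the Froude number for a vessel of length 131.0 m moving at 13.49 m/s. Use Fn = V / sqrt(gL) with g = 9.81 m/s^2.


Formula: Fn = V / sqrt(g * L)
Step 1 — g * L = 9.81 * 131.0 = 1285.11
Step 2 — sqrt(g * L) = sqrt(1285.11) = 35.848431
Step 3 — Fn = 13.49 / 35.848431 ≈ 0.37631 (5 s.f.)

0.37631


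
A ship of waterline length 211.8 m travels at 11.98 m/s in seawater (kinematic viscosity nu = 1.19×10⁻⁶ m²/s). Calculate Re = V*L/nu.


Formula: Re = V * L / nu
Step 1 — V * L = 11.98 * 211.8 = 2537.364 m^2/s
Step 2 — Re = 2537.364 / 1.19e-6 = 2.13e+09

2.13e+09


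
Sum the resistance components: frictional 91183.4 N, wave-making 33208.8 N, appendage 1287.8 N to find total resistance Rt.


Formula: Rt = Rf + Rw + Ra
Substituting: Rt = 91183.4 + 33208.8 + 1287.8
Result: Rt = 125680.0 N

125680.0 N


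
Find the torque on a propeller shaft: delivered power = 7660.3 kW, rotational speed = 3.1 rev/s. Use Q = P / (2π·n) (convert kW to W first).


Formula: Q = P_W / (2 * pi * n)
Step 1 — P_W = 7660.3 kW * 1000 = 7660300.0 W
Step 2 — 2 * pi * n = 2 * pi * 3.1 = 19.477874
Step 3 — Q = 7660300.0 / 19.477874 ≈ 393280 N·m (5 s.f.)

393280 N·m


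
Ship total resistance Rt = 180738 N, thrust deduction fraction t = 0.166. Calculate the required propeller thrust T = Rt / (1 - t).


Formula: T = Rt / (1 - t)
Step 1 — (1 - t) = 1 - 0.166 = 0.834
Step 2 — T = 180738 / 0.834 ≈ 216710 N (5 s.f.)

216710 N


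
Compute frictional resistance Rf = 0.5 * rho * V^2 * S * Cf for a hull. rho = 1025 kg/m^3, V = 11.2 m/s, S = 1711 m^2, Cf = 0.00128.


Formula: Rf = 0.5 * rho * V^2 * S * Cf
Step 1 — V^2 = 11.2^2 = 125.44
Step 2 — 0.5 * rho * V^2 = 0.5 * 1025 * 125.44 = 64288.0
Step 3 — Rf = 64288.0 * 1711 * 0.00128 ≈ 140800 N (5 s.f.)

140800 N


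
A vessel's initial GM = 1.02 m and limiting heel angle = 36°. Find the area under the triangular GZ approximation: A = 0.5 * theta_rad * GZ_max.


Formula: GZ_max = GM * sin(theta); Area = 0.5 * theta_rad * GZ_max
Step 1 — GZ_max = 1.02 * sin(36°) = 1.02 * 0.587785 = 0.599541 m
Step 2 — theta_rad = 36 * pi/180 = 0.628319 rad
Step 3 — Area = 0.5 * 0.628319 * 0.599541 ≈ 0.18835 m·rad (5 s.f.)

0.18835 m·rad


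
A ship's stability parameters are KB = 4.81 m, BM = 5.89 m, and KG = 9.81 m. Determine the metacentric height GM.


Formula: GM = KB + BM - KG
Step 1 — KM = KB + BM = 4.81 + 5.89 = 10.7 m
Step 2 — GM = KM - KG = 10.7 - 9.81 = 0.89 m

0.89 m


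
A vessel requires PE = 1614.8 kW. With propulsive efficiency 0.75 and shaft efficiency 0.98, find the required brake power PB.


Formula: PB = PE / (eta_D * eta_S)
Step 1 — combined efficiency = eta_D * eta_S = 0.75 * 0.98 = 0.735
Step 2 — PB = 1614.8 / 0.735 ≈ 2197.0 kW (5 s.f.)

2197.0 kW


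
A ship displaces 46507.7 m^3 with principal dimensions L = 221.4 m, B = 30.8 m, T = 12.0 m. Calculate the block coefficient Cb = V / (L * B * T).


Formula: Cb = V / (L * B * T)
Step 1 — L * B * T = 221.4 * 30.8 * 12.0 = 81829.44 m^3
Step 2 — Cb = 46507.7 / 81829.44 ≈ 0.56835 (5 s.f.)

0.56835


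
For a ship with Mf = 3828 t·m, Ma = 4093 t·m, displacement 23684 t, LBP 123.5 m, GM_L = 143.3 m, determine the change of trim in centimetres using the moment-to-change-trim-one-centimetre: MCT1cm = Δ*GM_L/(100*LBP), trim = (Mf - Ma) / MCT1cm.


Formula: net trimming moment = Mf - Ma; MCT1cm = Δ*GM_L/(100*LBP); trim = net moment / MCT1cm
Step 1 — net trimming moment = 3828 - 4093 = -265 t·m
Step 2 — MCT1cm = 23684 * 143.3 / (100 * 123.5) = 274.8111 t·m/cm
Step 3 — trim = -265 / 274.8111 ≈ -0.96430 cm (5 s.f.)

-0.96430 cm


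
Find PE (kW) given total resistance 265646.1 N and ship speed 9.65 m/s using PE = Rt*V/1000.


Formula: PE = Rt * V / 1000 (kW)
Step 1 — PE (W) = 265646.1 * 9.65 = 2563484.865 W
Step 2 — PE (kW) = 2563484.865 / 1000 ≈ 2563.5 kW (5 s.f.)

2563.5 kW


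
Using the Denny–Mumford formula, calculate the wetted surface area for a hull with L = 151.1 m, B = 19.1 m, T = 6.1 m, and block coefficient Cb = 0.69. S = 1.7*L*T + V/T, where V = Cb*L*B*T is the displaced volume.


Formula: S = 1.7*L*T + V/T with V = Cb*L*B*T, i.e. S = L * (1.7*T + Cb*B)
Step 1 — 1.7*T = 1.7 * 6.1 = 10.37 m
Step 2 — Cb*B = 0.69 * 19.1 = 13.179 m
Step 3 — 1.7*T + Cb*B = 10.37 + 13.179 = 23.549 m
Step 4 — S = 151.1 * 23.549 ≈ 3558.3 m^2 (5 s.f.)

3558.3 m^2


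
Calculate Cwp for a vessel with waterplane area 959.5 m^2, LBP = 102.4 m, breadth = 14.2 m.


Formula: Cwp = Aw / (L * B)
Step 1 — L * B = 102.4 * 14.2 = 1454.08 m^2
Step 2 — Cwp = 959.5 / 1454.08 ≈ 0.65987 (5 s.f.)

0.65987


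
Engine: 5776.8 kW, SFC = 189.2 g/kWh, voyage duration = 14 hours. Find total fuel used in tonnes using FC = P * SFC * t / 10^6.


Formula: FC (tonnes) = P * SFC * t / 1,000,000
Step 1 — P * SFC * t = 5776.8 * 189.2 * 14 = 15301587.84 g
Step 2 — FC (tonnes) = 15301587.84 / 1,000,000 ≈ 15.302 tonnes (5 s.f.)

15.302 tonnes


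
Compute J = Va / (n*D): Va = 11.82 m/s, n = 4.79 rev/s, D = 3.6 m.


Formula: J = Va / (n * D)
Step 1 — n * D = 4.79 * 3.6 = 17.244
Step 2 — J = 11.82 / 17.244 ≈ 0.68546 (5 s.f.)

0.68546


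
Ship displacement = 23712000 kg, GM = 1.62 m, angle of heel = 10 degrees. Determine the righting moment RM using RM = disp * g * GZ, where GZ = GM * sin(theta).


Formula: GZ = GM * sin(theta); RM = disp * g * GZ
Step 1 — GZ = 1.62 * sin(10°) = 1.62 * 0.173648 = 0.28131 m
Step 2 — RM = 23712000 * 9.81 * 0.28131 ≈ 65437000 N·m (5 s.f.)

65437000 N·m


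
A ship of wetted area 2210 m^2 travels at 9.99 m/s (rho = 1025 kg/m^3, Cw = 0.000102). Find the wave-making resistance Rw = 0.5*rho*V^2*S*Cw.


Formula: Rw = 0.5 * rho * V^2 * S * Cw
Step 1 — V^2 = 9.99^2 = 99.8001
Step 2 — 0.5 * rho * V^2 = 0.5 * 1025 * 99.8001 = 51147.55125
Step 3 — Rw = 51147.55125 * 2210 * 0.000102 ≈ 11530 N (5 s.f.)

11530 N


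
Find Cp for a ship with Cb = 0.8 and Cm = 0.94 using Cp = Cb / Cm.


Formula: Cp = Cb / Cm
Substituting: Cp = 0.8 / 0.94
Result: Cp ≈ 0.85106 (5 s.f.)

0.85106


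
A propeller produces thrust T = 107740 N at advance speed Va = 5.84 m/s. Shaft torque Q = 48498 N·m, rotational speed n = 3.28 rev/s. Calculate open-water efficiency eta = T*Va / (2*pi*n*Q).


Formula: eta = T * Va / (2 * pi * n * Q)
Step 1 — numerator = T * Va = 107740 * 5.84 = 629201.6
Step 2 — 2 * pi * n = 2 * pi * 3.28 = 20.608848
Step 3 — denominator = 20.608848 * 48498 = 999487.91
Step 4 — eta = 629201.6 / 999487.91 ≈ 0.62952 (5 s.f.)

0.62952


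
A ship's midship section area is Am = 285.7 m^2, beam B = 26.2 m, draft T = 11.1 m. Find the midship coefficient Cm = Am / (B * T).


Formula: Cm = Am / (B * T)
Step 1 — B * T = 26.2 * 11.1 = 290.82 m^2
Step 2 — Cm = 285.7 / 290.82 ≈ 0.98239 (5 s.f.)

0.98239


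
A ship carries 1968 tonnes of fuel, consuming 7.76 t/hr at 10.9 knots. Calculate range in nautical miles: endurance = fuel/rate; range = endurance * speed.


Formula: endurance = fuel / rate; range = endurance * speed
Step 1 — endurance = 1968 / 7.76 = 253.6082 hours
Step 2 — range = 253.6082 * 10.9 ≈ 2764.3 nautical miles (5 s.f.)

2764.3 NM


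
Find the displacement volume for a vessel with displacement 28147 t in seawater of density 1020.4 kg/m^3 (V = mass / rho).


Formula: V = mass / rho
Step 1 — convert tonnes to kg: 28147 t * 1000 = 28147000 kg
Step 2 — V = 28147000 / 1020.4 ≈ 27584 m^3 (5 s.f.)

27584 m^3


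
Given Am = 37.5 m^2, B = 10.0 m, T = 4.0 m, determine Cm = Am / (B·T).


Formula: Cm = Am / (B * T)
Step 1 — B * T = 10.0 * 4.0 = 40.0 m^2
Step 2 — Cm = 37.5 / 40.0 ≈ 0.93750 (5 s.f.)

0.93750


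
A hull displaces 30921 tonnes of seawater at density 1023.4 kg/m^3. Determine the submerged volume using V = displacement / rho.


Formula: V = mass / rho
Step 1 — convert tonnes to kg: 30921 t * 1000 = 30921000 kg
Step 2 — V = 30921000 / 1023.4 ≈ 30214 m^3 (5 s.f.)

30214 m^3


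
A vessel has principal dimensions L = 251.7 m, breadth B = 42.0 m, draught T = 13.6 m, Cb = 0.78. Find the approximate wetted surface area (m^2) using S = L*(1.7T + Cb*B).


Formula: S = 1.7*L*T + V/T with V = Cb*L*B*T, i.e. S = L * (1.7*T + Cb*B)
Step 1 — 1.7*T = 1.7 * 13.6 = 23.12 m
Step 2 — Cb*B = 0.78 * 42.0 = 32.76 m
Step 3 — 1.7*T + Cb*B = 23.12 + 32.76 = 55.88 m
Step 4 — S = 251.7 * 55.88 ≈ 14065 m^2 (5 s.f.)

14065 m^2


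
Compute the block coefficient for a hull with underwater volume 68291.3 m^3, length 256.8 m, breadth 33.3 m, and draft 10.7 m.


Formula: Cb = V / (L * B * T)
Step 1 — L * B * T = 256.8 * 33.3 * 10.7 = 91500.408 m^3
Step 2 — Cb = 68291.3 / 91500.408 ≈ 0.74635 (5 s.f.)

0.74635


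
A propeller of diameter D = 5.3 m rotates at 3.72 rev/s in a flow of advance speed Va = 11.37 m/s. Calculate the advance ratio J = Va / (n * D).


Formula: J = Va / (n * D)
Step 1 — n * D = 3.72 * 5.3 = 19.716
Step 2 — J = 11.37 / 19.716 ≈ 0.57669 (5 s.f.)

0.57669


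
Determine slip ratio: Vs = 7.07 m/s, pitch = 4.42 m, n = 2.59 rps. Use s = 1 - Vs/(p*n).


Formula: s = 1 - Vs / (p * n)
Step 1 — p * n = 4.42 * 2.59 = 11.4478
Step 2 — Vs / (p*n) = 7.07 / 11.4478 = 0.617586 (6 d.p.)
Step 3 — s = 1 - 0.617586 = 0.382414

0.382414


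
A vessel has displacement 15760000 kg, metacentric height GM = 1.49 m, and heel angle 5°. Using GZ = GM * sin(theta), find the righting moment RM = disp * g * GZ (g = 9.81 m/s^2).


Formula: GZ = GM * sin(theta); RM = disp * g * GZ
Step 1 — GZ = 1.49 * sin(5°) = 1.49 * 0.087156 = 0.129862 m
Step 2 — RM = 15760000 * 9.81 * 0.129862 ≈ 20077000 N·m (5 s.f.)

20077000 N·m


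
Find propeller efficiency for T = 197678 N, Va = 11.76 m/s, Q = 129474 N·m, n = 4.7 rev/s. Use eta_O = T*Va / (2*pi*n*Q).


Formula: eta = T * Va / (2 * pi * n * Q)
Step 1 — numerator = T * Va = 197678 * 11.76 = 2324693.28
Step 2 — 2 * pi * n = 2 * pi * 4.7 = 29.530971
Step 3 — denominator = 29.530971 * 129474 = 3823492.94
Step 4 — eta = 2324693.28 / 3823492.94 ≈ 0.60800 (5 s.f.)

0.60800


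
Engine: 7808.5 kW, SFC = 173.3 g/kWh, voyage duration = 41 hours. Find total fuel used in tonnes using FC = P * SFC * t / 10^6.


Formula: FC (tonnes) = P * SFC * t / 1,000,000
Step 1 — P * SFC * t = 7808.5 * 173.3 * 41 = 55481735.05 g
Step 2 — FC (tonnes) = 55481735.05 / 1,000,000 ≈ 55.482 tonnes (5 s.f.)

55.482 tonnes


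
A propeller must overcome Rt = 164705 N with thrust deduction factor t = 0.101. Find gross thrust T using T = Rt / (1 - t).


Formula: T = Rt / (1 - t)
Step 1 — (1 - t) = 1 - 0.101 = 0.899
Step 2 — T = 164705 / 0.899 ≈ 183210 N (5 s.f.)

183210 N


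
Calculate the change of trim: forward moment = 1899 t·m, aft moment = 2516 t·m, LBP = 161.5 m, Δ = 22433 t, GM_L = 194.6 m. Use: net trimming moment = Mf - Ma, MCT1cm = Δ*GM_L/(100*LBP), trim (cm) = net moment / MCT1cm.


Formula: net trimming moment = Mf - Ma; MCT1cm = Δ*GM_L/(100*LBP); trim = net moment / MCT1cm
Step 1 — net trimming moment = 1899 - 2516 = -617 t·m
Step 2 — MCT1cm = 22433 * 194.6 / (100 * 161.5) = 270.3072 t·m/cm
Step 3 — trim = -617 / 270.3072 ≈ -2.2826 cm (5 s.f.)

-2.2826 cm


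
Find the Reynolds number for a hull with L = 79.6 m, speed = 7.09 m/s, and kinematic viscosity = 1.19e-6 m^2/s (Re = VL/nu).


Formula: Re = V * L / nu
Step 1 — V * L = 7.09 * 79.6 = 564.364 m^2/s
Step 2 — Re = 564.364 / 1.19e-6 = 4.74e+08

4.74e+08


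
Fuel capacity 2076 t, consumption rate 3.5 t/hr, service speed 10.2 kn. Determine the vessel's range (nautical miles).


Formula: endurance = fuel / rate; range = endurance * speed
Step 1 — endurance = 2076 / 3.5 = 593.1429 hours
Step 2 — range = 593.1429 * 10.2 ≈ 6050.1 nautical miles (5 s.f.)

6050.1 NM


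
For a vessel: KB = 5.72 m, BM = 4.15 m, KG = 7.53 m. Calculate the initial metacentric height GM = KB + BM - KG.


Formula: GM = KB + BM - KG
Step 1 — KM = KB + BM = 5.72 + 4.15 = 9.87 m
Step 2 — GM = KM - KG = 9.87 - 7.53 = 2.34 m

2.34 m


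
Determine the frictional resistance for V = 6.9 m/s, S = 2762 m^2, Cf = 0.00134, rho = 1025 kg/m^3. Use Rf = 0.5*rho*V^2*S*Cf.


Formula: Rf = 0.5 * rho * V^2 * S * Cf
Step 1 — V^2 = 6.9^2 = 47.61
Step 2 — 0.5 * rho * V^2 = 0.5 * 1025 * 47.61 = 24400.125
Step 3 — Rf = 24400.125 * 2762 * 0.00134 ≈ 90307 N (5 s.f.)

90307 N


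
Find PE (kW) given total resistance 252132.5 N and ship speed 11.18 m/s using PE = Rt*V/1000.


Formula: PE = Rt * V / 1000 (kW)
Step 1 — PE (W) = 252132.5 * 11.18 = 2818841.35 W
Step 2 — PE (kW) = 2818841.35 / 1000 ≈ 2818.8 kW (5 s.f.)

2818.8 kW


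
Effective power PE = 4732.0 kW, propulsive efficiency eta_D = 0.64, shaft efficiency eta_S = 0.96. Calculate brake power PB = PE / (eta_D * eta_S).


Formula: PB = PE / (eta_D * eta_S)
Step 1 — combined efficiency = eta_D * eta_S = 0.64 * 0.96 = 0.6144
Step 2 — PB = 4732.0 / 0.6144 ≈ 7701.8 kW (5 s.f.)

7701.8 kW


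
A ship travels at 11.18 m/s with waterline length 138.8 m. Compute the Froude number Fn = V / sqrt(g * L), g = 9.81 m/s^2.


Formula: Fn = V / sqrt(g * L)
Step 1 — g * L = 9.81 * 138.8 = 1361.628
Step 2 — sqrt(g * L) = sqrt(1361.628) = 36.900244
Step 3 — Fn = 11.18 / 36.900244 ≈ 0.30298 (5 s.f.)

0.30298


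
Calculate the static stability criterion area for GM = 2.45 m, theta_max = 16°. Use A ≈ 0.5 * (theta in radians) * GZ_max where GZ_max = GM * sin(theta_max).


Formula: GZ_max = GM * sin(theta); Area = 0.5 * theta_rad * GZ_max
Step 1 — GZ_max = 2.45 * sin(16°) = 2.45 * 0.275637 = 0.675311 m
Step 2 — theta_rad = 16 * pi/180 = 0.279253 rad
Step 3 — Area = 0.5 * 0.279253 * 0.675311 ≈ 0.094291 m·rad (5 s.f.)

0.094291 m·rad


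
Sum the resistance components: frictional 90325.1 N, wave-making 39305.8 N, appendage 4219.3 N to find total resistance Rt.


Formula: Rt = Rf + Rw + Ra
Substituting: Rt = 90325.1 + 39305.8 + 4219.3
Result: Rt = 133850.2 N

133850.2 N


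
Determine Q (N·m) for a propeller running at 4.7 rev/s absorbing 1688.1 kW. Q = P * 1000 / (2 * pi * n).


Formula: Q = P_W / (2 * pi * n)
Step 1 — P_W = 1688.1 kW * 1000 = 1688100.0 W
Step 2 — 2 * pi * n = 2 * pi * 4.7 = 29.530971
Step 3 — Q = 1688100.0 / 29.530971 ≈ 57164 N·m (5 s.f.)

57164 N·m


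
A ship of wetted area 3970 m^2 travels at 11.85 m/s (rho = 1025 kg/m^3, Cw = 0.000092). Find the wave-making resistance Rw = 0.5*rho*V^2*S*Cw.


Formula: Rw = 0.5 * rho * V^2 * S * Cw
Step 1 — V^2 = 11.85^2 = 140.4225
Step 2 — 0.5 * rho * V^2 = 0.5 * 1025 * 140.4225 = 71966.53125
Step 3 — Rw = 71966.53125 * 3970 * 0.000092 ≈ 26285 N (5 s.f.)

26285 N


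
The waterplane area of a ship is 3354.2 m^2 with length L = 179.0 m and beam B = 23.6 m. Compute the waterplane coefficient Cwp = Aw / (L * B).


Formula: Cwp = Aw / (L * B)
Step 1 — L * B = 179.0 * 23.6 = 4224.4 m^2
Step 2 — Cwp = 3354.2 / 4224.4 ≈ 0.79401 (5 s.f.)

0.79401


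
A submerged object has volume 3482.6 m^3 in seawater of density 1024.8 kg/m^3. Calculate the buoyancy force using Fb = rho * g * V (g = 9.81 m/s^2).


Formula: Fb = rho * g * V
Substituting: Fb = 1024.8 * 9.81 * 3482.6
Intermediate: 1024.8 * 9.81 = 10053.288
Result: Fb = 10053.288 * 3482.6 ≈ 35012000 N (5 s.f.)

35012000 N


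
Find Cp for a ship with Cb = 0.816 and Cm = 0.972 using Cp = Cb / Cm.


Formula: Cp = Cb / Cm
Substituting: Cp = 0.816 / 0.972
Result: Cp ≈ 0.83951 (5 s.f.)

0.83951


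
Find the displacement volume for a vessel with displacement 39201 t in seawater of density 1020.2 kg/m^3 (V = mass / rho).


Formula: V = mass / rho
Step 1 — convert tonnes to kg: 39201 t * 1000 = 39201000 kg
Step 2 — V = 39201000 / 1020.2 ≈ 38425 m^3 (5 s.f.)

38425 m^3


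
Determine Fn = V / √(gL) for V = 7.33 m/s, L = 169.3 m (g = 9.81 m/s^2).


Formula: Fn = V / sqrt(g * L)
Step 1 — g * L = 9.81 * 169.3 = 1660.833
Step 2 — sqrt(g * L) = sqrt(1660.833) = 40.753319
Step 3 — Fn = 7.33 / 40.753319 ≈ 0.17986 (5 s.f.)

0.17986


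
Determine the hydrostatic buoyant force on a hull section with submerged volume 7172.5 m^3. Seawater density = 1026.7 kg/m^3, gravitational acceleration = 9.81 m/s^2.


Formula: Fb = rho * g * V
Substituting: Fb = 1026.7 * 9.81 * 7172.5
Intermediate: 1026.7 * 9.81 = 10071.927
Result: Fb = 10071.927 * 7172.5 ≈ 72241000 N (5 s.f.)

72241000 N
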